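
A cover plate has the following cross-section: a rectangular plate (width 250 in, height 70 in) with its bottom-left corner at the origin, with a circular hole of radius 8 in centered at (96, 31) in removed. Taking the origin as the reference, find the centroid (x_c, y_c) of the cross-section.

x_c = 125.34 in, y_c = 35.05 in

plate: A = 250 × 70 = 17500.00, centroid at (125.00, 35.00).
hole: A = −π·8² = -201.06, centroid at (96.00, 31.00).
ΣA = 17298.94 in²
ΣAx_c = (17500.00)(125.00) + (-201.06)(96.00) = 2168198.05 in³
ΣAy_c = (17500.00)(35.00) + (-201.06)(31.00) = 606267.08 in³
x_c = 2168198.05 / 17298.94 = 125.34 in
y_c = 606267.08 / 17298.94 = 35.05 in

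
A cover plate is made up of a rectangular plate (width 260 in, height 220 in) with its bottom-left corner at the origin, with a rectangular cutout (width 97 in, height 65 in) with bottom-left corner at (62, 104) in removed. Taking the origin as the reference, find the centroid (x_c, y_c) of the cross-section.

plate: A = 260 × 220 = 57200.00, centroid at (130.00, 110.00).
hole: A = −(97 × 65) = -6305.00, centroid at (110.50, 136.50).
ΣA = 50895.00 in²
ΣAx_c = (57200.00)(130.00) + (-6305.00)(110.50) = 6739297.50 in³
ΣAy_c = (57200.00)(110.00) + (-6305.00)(136.50) = 5431367.50 in³
x_c = 6739297.50 / 50895.00 = 132.42 in
y_c = 5431367.50 / 50895.00 = 106.72 in

x_c = 132.42 in, y_c = 106.72 in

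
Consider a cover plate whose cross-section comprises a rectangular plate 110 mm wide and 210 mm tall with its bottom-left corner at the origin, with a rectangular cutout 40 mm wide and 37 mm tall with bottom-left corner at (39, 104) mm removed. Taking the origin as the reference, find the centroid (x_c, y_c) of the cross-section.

x_c = 54.73 mm, y_c = 103.80 mm

plate: A = 110 × 210 = 23100.00, centroid at (55.00, 105.00).
hole: A = −(40 × 37) = -1480.00, centroid at (59.00, 122.50).
ΣA = 21620.00 mm²
ΣAx_c = (23100.00)(55.00) + (-1480.00)(59.00) = 1183180.00 mm³
ΣAy_c = (23100.00)(105.00) + (-1480.00)(122.50) = 2244200.00 mm³
x_c = 1183180.00 / 21620.00 = 54.73 mm
y_c = 2244200.00 / 21620.00 = 103.80 mm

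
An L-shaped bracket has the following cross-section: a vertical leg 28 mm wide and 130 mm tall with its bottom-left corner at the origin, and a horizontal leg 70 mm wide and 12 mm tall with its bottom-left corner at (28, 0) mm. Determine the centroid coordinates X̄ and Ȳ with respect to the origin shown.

Part | A | x̄ᵢ | ȳᵢ | A·x̄ᵢ | A·ȳᵢ
vertical leg | 3640.00 | 14.00 | 65.00 | 50960.00 | 236600.00
horizontal leg | 840.00 | 63.00 | 6.00 | 52920.00 | 5040.00
Σ | 4480.00 |  |  | 103880.00 | 241640.00
X̄ = 103880.00 / 4480.00 = 23.19 mm
Ȳ = 241640.00 / 4480.00 = 53.94 mm

X̄ = 23.19 mm, Ȳ = 53.94 mm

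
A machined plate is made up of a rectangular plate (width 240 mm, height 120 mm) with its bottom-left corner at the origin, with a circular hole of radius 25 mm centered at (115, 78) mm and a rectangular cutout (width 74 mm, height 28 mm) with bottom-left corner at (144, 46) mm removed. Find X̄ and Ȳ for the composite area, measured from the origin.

plate: A = 240 × 120 = 28800.00, centroid at (120.00, 60.00).
hole 1: A = −π·25² = -1963.50, centroid at (115.00, 78.00).
hole 2: A = −(74 × 28) = -2072.00, centroid at (181.00, 60.00).
ΣA = 24764.50 mm², ΣAX̄ = 2855166.03 mm³, ΣAȲ = 1450527.36 mm³.
X̄ = 2855166.03/24764.50 = 115.29 mm; Ȳ = 1450527.36/24764.50 = 58.57 mm.

X̄ = 115.29 mm, Ȳ = 58.57 mm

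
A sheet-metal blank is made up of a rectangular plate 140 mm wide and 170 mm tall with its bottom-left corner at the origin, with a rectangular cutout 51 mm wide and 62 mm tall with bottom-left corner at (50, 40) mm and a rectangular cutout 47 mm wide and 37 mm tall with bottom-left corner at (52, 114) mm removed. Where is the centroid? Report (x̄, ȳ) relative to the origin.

Part | A | x̄ᵢ | ȳᵢ | A·x̄ᵢ | A·ȳᵢ
plate | 23800.00 | 70.00 | 85.00 | 1666000.00 | 2023000.00
hole 1 | -3162.00 | 75.50 | 71.00 | -238731.00 | -224502.00
hole 2 | -1739.00 | 75.50 | 132.50 | -131294.50 | -230417.50
Σ | 18899.00 |  |  | 1295974.50 | 1568080.50
x̄ = 1295974.50 / 18899.00 = 68.57 mm
ȳ = 1568080.50 / 18899.00 = 82.97 mm

x̄ = 68.57 mm, ȳ = 82.97 mm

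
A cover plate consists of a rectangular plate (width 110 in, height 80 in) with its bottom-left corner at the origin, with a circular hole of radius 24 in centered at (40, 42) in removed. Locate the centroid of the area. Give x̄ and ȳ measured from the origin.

x̄ = 58.88 in, ȳ = 39.48 in

plate: A = 110 × 80 = 8800.00, centroid at (55.00, 40.00).
hole: A = −π·24² = -1809.56, centroid at (40.00, 42.00).
ΣA = 6990.44 in², ΣAx̄ = 411617.71 in³, ΣAȳ = 275998.59 in³.
x̄ = 411617.71/6990.44 = 58.88 in; ȳ = 275998.59/6990.44 = 39.48 in.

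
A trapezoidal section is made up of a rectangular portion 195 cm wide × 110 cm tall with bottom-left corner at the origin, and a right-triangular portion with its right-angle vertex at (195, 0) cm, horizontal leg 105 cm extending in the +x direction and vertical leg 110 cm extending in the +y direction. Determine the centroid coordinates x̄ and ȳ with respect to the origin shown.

x̄ = 125.61 cm, ȳ = 51.11 cm

rectangular portion: A = 195 × 110 = 21450.00, centroid at (97.50, 55.00).
triangular portion: A = ½·105·110 = 5775.00, centroid at (230.00, 36.67).
ΣA = 27225.00 cm²
ΣAx̄ = (21450.00)(97.50) + (5775.00)(230.00) = 3419625.00 cm³
ΣAȳ = (21450.00)(55.00) + (5775.00)(36.67) = 1391500.00 cm³
x̄ = 3419625.00 / 27225.00 = 125.61 cm
ȳ = 1391500.00 / 27225.00 = 51.11 cm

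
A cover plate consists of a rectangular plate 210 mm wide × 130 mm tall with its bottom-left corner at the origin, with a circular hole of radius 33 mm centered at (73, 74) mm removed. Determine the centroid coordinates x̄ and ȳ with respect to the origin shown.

plate: A = 210 × 130 = 27300.00, centroid at (105.00, 65.00).
hole: A = −π·33² = -3421.19, centroid at (73.00, 74.00).
ΣA = 23878.81 mm², ΣAx̄ = 2616752.81 mm³, ΣAȳ = 1521331.61 mm³.
x̄ = 2616752.81/23878.81 = 109.58 mm; ȳ = 1521331.61/23878.81 = 63.71 mm.

x̄ = 109.58 mm, ȳ = 63.71 mm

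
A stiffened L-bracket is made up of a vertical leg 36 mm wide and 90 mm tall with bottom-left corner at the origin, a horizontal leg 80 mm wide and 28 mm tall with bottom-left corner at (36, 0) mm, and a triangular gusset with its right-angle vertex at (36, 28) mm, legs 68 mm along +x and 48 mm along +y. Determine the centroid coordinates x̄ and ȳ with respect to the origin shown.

Part | A | x̄ᵢ | ȳᵢ | A·x̄ᵢ | A·ȳᵢ
vertical leg | 3240.00 | 18.00 | 45.00 | 58320.00 | 145800.00
horizontal leg | 2240.00 | 76.00 | 14.00 | 170240.00 | 31360.00
gusset | 1632.00 | 58.67 | 44.00 | 95744.00 | 71808.00
Σ | 7112.00 |  |  | 324304.00 | 248968.00
x̄ = 324304.00 / 7112.00 = 45.60 mm
ȳ = 248968.00 / 7112.00 = 35.01 mm

x̄ = 45.60 mm, ȳ = 35.01 mm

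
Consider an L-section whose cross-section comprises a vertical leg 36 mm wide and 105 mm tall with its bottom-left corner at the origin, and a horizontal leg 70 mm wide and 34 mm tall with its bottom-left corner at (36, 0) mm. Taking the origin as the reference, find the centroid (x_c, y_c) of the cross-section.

vertical leg: A = 36 × 105 = 3780.00, centroid at (18.00, 52.50).
horizontal leg: A = 70 × 34 = 2380.00, centroid at (71.00, 17.00).
ΣA = 6160.00 mm², ΣAx_c = 237020.00 mm³, ΣAy_c = 238910.00 mm³.
x_c = 237020.00/6160.00 = 38.48 mm; y_c = 238910.00/6160.00 = 38.78 mm.

x_c = 38.48 mm, y_c = 38.78 mm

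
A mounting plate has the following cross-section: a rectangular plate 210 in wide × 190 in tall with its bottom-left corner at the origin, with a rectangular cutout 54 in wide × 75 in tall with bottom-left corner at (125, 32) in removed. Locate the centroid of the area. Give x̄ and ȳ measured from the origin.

x̄ = 99.69 in, ȳ = 97.88 in

plate: A = 210 × 190 = 39900.00, centroid at (105.00, 95.00).
hole: A = −(54 × 75) = -4050.00, centroid at (152.00, 69.50).
ΣA = 35850.00 in²
ΣAx̄ = (39900.00)(105.00) + (-4050.00)(152.00) = 3573900.00 in³
ΣAȳ = (39900.00)(95.00) + (-4050.00)(69.50) = 3509025.00 in³
x̄ = 3573900.00 / 35850.00 = 99.69 in
ȳ = 3509025.00 / 35850.00 = 97.88 in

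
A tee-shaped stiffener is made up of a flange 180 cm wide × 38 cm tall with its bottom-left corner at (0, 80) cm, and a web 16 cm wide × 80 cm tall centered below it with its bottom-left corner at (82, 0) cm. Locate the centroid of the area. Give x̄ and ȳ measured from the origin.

x̄ = 90.00 cm, ȳ = 89.70 cm

web: A = 16 × 80 = 1280.00, centroid at (90.00, 40.00).
flange: A = 180 × 38 = 6840.00, centroid at (90.00, 99.00).
ΣA = 8120.00 cm², ΣAx̄ = 730800.00 cm³, ΣAȳ = 728360.00 cm³.
x̄ = 730800.00/8120.00 = 90.00 cm; ȳ = 728360.00/8120.00 = 89.70 cm.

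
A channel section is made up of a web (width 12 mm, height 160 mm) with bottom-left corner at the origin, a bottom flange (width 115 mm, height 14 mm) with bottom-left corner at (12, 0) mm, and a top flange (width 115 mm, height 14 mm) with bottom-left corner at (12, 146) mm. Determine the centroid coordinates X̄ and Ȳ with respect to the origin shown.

X̄ = 45.78 mm, Ȳ = 80.00 mm

web: A = 12 × 160 = 1920.00, centroid at (6.00, 80.00).
bottom flange: A = 115 × 14 = 1610.00, centroid at (69.50, 7.00).
top flange: A = 115 × 14 = 1610.00, centroid at (69.50, 153.00).
ΣA = 5140.00 mm², ΣAX̄ = 235310.00 mm³, ΣAȲ = 411200.00 mm³.
X̄ = 235310.00/5140.00 = 45.78 mm; Ȳ = 411200.00/5140.00 = 80.00 mm.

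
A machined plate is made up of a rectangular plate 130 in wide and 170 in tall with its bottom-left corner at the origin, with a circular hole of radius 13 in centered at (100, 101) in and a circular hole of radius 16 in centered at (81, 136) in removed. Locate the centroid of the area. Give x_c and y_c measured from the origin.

x_c = 63.49 in, y_c = 82.62 in

Part | A | x̄ᵢ | ȳᵢ | A·x̄ᵢ | A·ȳᵢ
plate | 22100.00 | 65.00 | 85.00 | 1436500.00 | 1878500.00
hole 1 | -530.93 | 100.00 | 101.00 | -53092.92 | -53623.85
hole 2 | -804.25 | 81.00 | 136.00 | -65144.07 | -109377.69
Σ | 20764.82 |  |  | 1318263.02 | 1715498.47
x_c = 1318263.02 / 20764.82 = 63.49 in
y_c = 1715498.47 / 20764.82 = 82.62 in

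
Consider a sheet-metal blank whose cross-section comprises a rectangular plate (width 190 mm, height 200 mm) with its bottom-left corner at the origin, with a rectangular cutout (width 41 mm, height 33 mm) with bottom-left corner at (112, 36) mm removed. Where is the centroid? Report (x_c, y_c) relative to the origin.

x_c = 93.62 mm, y_c = 101.75 mm

Part | A | x̄ᵢ | ȳᵢ | A·x̄ᵢ | A·ȳᵢ
plate | 38000.00 | 95.00 | 100.00 | 3610000.00 | 3800000.00
hole | -1353.00 | 132.50 | 52.50 | -179272.50 | -71032.50
Σ | 36647.00 |  |  | 3430727.50 | 3728967.50
x_c = 3430727.50 / 36647.00 = 93.62 mm
y_c = 3728967.50 / 36647.00 = 101.75 mm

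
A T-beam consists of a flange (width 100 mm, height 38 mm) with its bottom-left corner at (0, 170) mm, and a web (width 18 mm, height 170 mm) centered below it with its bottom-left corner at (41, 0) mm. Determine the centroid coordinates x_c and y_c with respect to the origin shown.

Part | A | x̄ᵢ | ȳᵢ | A·x̄ᵢ | A·ȳᵢ
web | 3060.00 | 50.00 | 85.00 | 153000.00 | 260100.00
flange | 3800.00 | 50.00 | 189.00 | 190000.00 | 718200.00
Σ | 6860.00 |  |  | 343000.00 | 978300.00
x_c = 343000.00 / 6860.00 = 50.00 mm
y_c = 978300.00 / 6860.00 = 142.61 mm

x_c = 50.00 mm, y_c = 142.61 mm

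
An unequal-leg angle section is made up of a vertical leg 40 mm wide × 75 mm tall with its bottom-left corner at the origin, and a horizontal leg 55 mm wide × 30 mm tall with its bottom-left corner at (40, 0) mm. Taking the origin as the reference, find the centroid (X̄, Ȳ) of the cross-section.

Part | A | x̄ᵢ | ȳᵢ | A·x̄ᵢ | A·ȳᵢ
vertical leg | 3000.00 | 20.00 | 37.50 | 60000.00 | 112500.00
horizontal leg | 1650.00 | 67.50 | 15.00 | 111375.00 | 24750.00
Σ | 4650.00 |  |  | 171375.00 | 137250.00
X̄ = 171375.00 / 4650.00 = 36.85 mm
Ȳ = 137250.00 / 4650.00 = 29.52 mm

X̄ = 36.85 mm, Ȳ = 29.52 mm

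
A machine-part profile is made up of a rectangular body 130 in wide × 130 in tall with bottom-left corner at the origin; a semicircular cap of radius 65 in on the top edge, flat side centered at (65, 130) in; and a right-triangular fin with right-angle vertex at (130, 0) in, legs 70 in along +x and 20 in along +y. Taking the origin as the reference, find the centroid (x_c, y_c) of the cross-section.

rectangular body: A = 130 × 130 = 16900.00, centroid at (65.00, 65.00).
semicircular top: A = ½π·65² = 6636.61, centroid at (65.00, 157.59).
triangular fin: A = ½·70·20 = 700.00, centroid at (153.33, 6.67).
ΣA = 24236.61 in², ΣAx_c = 1637213.27 in³, ΣAy_c = 2149009.88 in³.
x_c = 1637213.27/24236.61 = 67.55 in; y_c = 2149009.88/24236.61 = 88.67 in.

x_c = 67.55 in, y_c = 88.67 in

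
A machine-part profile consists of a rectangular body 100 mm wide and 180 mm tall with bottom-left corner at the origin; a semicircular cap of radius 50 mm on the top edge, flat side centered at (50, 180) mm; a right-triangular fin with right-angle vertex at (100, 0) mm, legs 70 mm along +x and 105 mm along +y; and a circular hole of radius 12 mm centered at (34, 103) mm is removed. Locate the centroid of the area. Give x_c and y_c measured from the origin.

x_c = 61.00 mm, y_c = 99.10 mm

rectangular body: A = 100 × 180 = 18000.00, centroid at (50.00, 90.00).
semicircular top: A = ½π·50² = 3926.99, centroid at (50.00, 201.22).
triangular fin: A = ½·70·105 = 3675.00, centroid at (123.33, 35.00).
hole: A = −π·12² = -452.39, centroid at (34.00, 103.00).
ΣA = 25149.60 mm², ΣAx_c = 1534218.30 mm³, ΣAy_c = 2492220.58 mm³.
x_c = 1534218.30/25149.60 = 61.00 mm; y_c = 2492220.58/25149.60 = 99.10 mm.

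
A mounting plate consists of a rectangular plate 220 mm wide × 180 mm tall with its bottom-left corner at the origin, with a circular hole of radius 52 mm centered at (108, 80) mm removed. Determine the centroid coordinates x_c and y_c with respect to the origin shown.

x_c = 110.55 mm, y_c = 92.73 mm

Part | A | x̄ᵢ | ȳᵢ | A·x̄ᵢ | A·ȳᵢ
plate | 39600.00 | 110.00 | 90.00 | 4356000.00 | 3564000.00
hole | -8494.87 | 108.00 | 80.00 | -917445.59 | -679589.32
Σ | 31105.13 |  |  | 3438554.41 | 2884410.68
x_c = 3438554.41 / 31105.13 = 110.55 mm
y_c = 2884410.68 / 31105.13 = 92.73 mm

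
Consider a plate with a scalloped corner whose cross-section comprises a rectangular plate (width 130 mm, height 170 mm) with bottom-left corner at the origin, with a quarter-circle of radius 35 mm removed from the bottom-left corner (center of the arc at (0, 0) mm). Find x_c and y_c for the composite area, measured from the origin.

x_c = 67.28 mm, y_c = 88.19 mm

plate: A = 130 × 170 = 22100.00, centroid at (65.00, 85.00).
removed quarter-circle: A = −¼π·35² = -962.11, centroid at (14.85, 14.85).
ΣA = 21137.89 mm², ΣAx_c = 1422208.33 mm³, ΣAy_c = 1864208.33 mm³.
x_c = 1422208.33/21137.89 = 67.28 mm; y_c = 1864208.33/21137.89 = 88.19 mm.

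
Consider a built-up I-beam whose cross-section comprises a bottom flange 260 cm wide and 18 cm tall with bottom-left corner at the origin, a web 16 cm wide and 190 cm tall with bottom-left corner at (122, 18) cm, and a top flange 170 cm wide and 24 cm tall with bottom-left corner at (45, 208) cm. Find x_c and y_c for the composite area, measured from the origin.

x_c = 130.00 cm, y_c = 108.75 cm

bottom flange: A = 260 × 18 = 4680.00, centroid at (130.00, 9.00).
web: A = 16 × 190 = 3040.00, centroid at (130.00, 113.00).
top flange: A = 170 × 24 = 4080.00, centroid at (130.00, 220.00).
ΣA = 11800.00 cm², ΣAx_c = 1534000.00 cm³, ΣAy_c = 1283240.00 cm³.
x_c = 1534000.00/11800.00 = 130.00 cm; y_c = 1283240.00/11800.00 = 108.75 cm.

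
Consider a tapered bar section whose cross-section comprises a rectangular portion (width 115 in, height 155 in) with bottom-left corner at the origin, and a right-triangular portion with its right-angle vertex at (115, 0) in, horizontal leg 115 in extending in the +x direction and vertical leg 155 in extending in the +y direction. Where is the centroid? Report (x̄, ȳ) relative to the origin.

x̄ = 89.44 in, ȳ = 68.89 in

rectangular portion: A = 115 × 155 = 17825.00, centroid at (57.50, 77.50).
triangular portion: A = ½·115·155 = 8912.50, centroid at (153.33, 51.67).
ΣA = 26737.50 in²
ΣAx̄ = (17825.00)(57.50) + (8912.50)(153.33) = 2391520.83 in³
ΣAȳ = (17825.00)(77.50) + (8912.50)(51.67) = 1841916.67 in³
x̄ = 2391520.83 / 26737.50 = 89.44 in
ȳ = 1841916.67 / 26737.50 = 68.89 in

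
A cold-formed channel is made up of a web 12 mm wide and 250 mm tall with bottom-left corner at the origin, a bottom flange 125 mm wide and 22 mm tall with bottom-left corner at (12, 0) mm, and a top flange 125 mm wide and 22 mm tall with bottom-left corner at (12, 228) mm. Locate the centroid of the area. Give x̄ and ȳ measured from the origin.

x̄ = 50.32 mm, ȳ = 125.00 mm

web: A = 12 × 250 = 3000.00, centroid at (6.00, 125.00).
bottom flange: A = 125 × 22 = 2750.00, centroid at (74.50, 11.00).
top flange: A = 125 × 22 = 2750.00, centroid at (74.50, 239.00).
ΣA = 8500.00 mm²
ΣAx̄ = (3000.00)(6.00) + (2750.00)(74.50) + (2750.00)(74.50) = 427750.00 mm³
ΣAȳ = (3000.00)(125.00) + (2750.00)(11.00) + (2750.00)(239.00) = 1062500.00 mm³
x̄ = 427750.00 / 8500.00 = 50.32 mm
ȳ = 1062500.00 / 8500.00 = 125.00 mm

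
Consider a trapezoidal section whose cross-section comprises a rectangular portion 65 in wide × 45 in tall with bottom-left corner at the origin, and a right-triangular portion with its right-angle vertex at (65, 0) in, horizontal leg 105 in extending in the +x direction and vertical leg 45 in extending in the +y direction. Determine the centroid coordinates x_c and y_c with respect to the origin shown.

rectangular portion: A = 65 × 45 = 2925.00, centroid at (32.50, 22.50).
triangular portion: A = ½·105·45 = 2362.50, centroid at (100.00, 15.00).
ΣA = 5287.50 in²
ΣAx_c = (2925.00)(32.50) + (2362.50)(100.00) = 331312.50 in³
ΣAy_c = (2925.00)(22.50) + (2362.50)(15.00) = 101250.00 in³
x_c = 331312.50 / 5287.50 = 62.66 in
y_c = 101250.00 / 5287.50 = 19.15 in

x_c = 62.66 in, y_c = 19.15 in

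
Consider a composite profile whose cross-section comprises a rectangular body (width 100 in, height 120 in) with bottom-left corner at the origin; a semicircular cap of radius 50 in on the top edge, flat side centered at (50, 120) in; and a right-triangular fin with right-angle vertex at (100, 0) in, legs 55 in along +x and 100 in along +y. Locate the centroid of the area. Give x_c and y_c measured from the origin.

Part | A | x̄ᵢ | ȳᵢ | A·x̄ᵢ | A·ȳᵢ
rectangular body | 12000.00 | 50.00 | 60.00 | 600000.00 | 720000.00
semicircular top | 3926.99 | 50.00 | 141.22 | 196349.54 | 554572.23
triangular fin | 2750.00 | 118.33 | 33.33 | 325416.67 | 91666.67
Σ | 18676.99 |  |  | 1121766.21 | 1366238.90
x_c = 1121766.21 / 18676.99 = 60.06 in
y_c = 1366238.90 / 18676.99 = 73.15 in

x_c = 60.06 in, y_c = 73.15 in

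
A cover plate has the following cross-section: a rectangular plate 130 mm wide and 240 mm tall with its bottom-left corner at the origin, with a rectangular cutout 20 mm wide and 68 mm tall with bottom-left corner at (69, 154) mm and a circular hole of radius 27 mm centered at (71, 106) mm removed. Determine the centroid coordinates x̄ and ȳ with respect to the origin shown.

x̄ = 63.81 mm, ȳ = 117.81 mm

plate: A = 130 × 240 = 31200.00, centroid at (65.00, 120.00).
hole 1: A = −(20 × 68) = -1360.00, centroid at (79.00, 188.00).
hole 2: A = −π·27² = -2290.22, centroid at (71.00, 106.00).
ΣA = 27549.78 mm²
ΣAx̄ = (31200.00)(65.00) + (-1360.00)(79.00) + (-2290.22)(71.00) = 1757954.31 mm³
ΣAȳ = (31200.00)(120.00) + (-1360.00)(188.00) + (-2290.22)(106.00) = 3245556.57 mm³
x̄ = 1757954.31 / 27549.78 = 63.81 mm
ȳ = 3245556.57 / 27549.78 = 117.81 mm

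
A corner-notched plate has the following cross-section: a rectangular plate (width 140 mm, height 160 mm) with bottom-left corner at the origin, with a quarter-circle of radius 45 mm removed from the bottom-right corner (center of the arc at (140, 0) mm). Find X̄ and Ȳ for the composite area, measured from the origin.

plate: A = 140 × 160 = 22400.00, centroid at (70.00, 80.00).
removed quarter-circle: A = −¼π·45² = -1590.43, centroid at (120.90, 19.10).
ΣA = 20809.57 mm²
ΣAX̄ = (22400.00)(70.00) + (-1590.43)(120.90) = 1375714.62 mm³
ΣAȲ = (22400.00)(80.00) + (-1590.43)(19.10) = 1761625.00 mm³
X̄ = 1375714.62 / 20809.57 = 66.11 mm
Ȳ = 1761625.00 / 20809.57 = 84.65 mm

X̄ = 66.11 mm, Ȳ = 84.65 mm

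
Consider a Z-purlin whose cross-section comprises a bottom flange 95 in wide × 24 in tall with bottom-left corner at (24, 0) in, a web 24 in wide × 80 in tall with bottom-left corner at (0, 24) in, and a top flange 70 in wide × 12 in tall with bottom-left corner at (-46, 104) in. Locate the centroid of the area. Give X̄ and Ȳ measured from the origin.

X̄ = 35.08 in, Ȳ = 48.14 in

bottom flange: A = 95 × 24 = 2280.00, centroid at (71.50, 12.00).
web: A = 24 × 80 = 1920.00, centroid at (12.00, 64.00).
top flange: A = 70 × 12 = 840.00, centroid at (-11.00, 110.00).
ΣA = 5040.00 in²
ΣAX̄ = (2280.00)(71.50) + (1920.00)(12.00) + (840.00)(-11.00) = 176820.00 in³
ΣAȲ = (2280.00)(12.00) + (1920.00)(64.00) + (840.00)(110.00) = 242640.00 in³
X̄ = 176820.00 / 5040.00 = 35.08 in
Ȳ = 242640.00 / 5040.00 = 48.14 in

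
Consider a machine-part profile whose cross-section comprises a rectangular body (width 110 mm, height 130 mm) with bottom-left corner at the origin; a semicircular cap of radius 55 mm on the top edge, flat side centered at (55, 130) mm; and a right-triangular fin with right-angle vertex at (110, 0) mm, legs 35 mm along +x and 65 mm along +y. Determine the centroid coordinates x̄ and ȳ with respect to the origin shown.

rectangular body: A = 110 × 130 = 14300.00, centroid at (55.00, 65.00).
semicircular top: A = ½π·55² = 4751.66, centroid at (55.00, 153.34).
triangular fin: A = ½·35·65 = 1137.50, centroid at (121.67, 21.67).
ΣA = 20189.16 mm², ΣAx̄ = 1186237.07 mm³, ΣAȳ = 1682778.16 mm³.
x̄ = 1186237.07/20189.16 = 58.76 mm; ȳ = 1682778.16/20189.16 = 83.35 mm.

x̄ = 58.76 mm, ȳ = 83.35 mm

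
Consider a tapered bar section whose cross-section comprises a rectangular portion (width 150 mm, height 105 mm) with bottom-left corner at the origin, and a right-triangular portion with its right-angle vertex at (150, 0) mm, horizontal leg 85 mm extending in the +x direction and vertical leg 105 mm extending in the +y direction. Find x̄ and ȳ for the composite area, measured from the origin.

x̄ = 97.81 mm, ȳ = 48.64 mm

rectangular portion: A = 150 × 105 = 15750.00, centroid at (75.00, 52.50).
triangular portion: A = ½·85·105 = 4462.50, centroid at (178.33, 35.00).
ΣA = 20212.50 mm²
ΣAx̄ = (15750.00)(75.00) + (4462.50)(178.33) = 1977062.50 mm³
ΣAȳ = (15750.00)(52.50) + (4462.50)(35.00) = 983062.50 mm³
x̄ = 1977062.50 / 20212.50 = 97.81 mm
ȳ = 983062.50 / 20212.50 = 48.64 mm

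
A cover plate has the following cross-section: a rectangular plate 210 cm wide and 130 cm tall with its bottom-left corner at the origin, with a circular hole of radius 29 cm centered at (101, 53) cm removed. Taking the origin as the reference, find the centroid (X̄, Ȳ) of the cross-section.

X̄ = 105.43 cm, Ȳ = 66.29 cm

Part | A | x̄ᵢ | ȳᵢ | A·x̄ᵢ | A·ȳᵢ
plate | 27300.00 | 105.00 | 65.00 | 2866500.00 | 1774500.00
hole | -2642.08 | 101.00 | 53.00 | -266850.02 | -140030.21
Σ | 24657.92 |  |  | 2599649.98 | 1634469.79
X̄ = 2599649.98 / 24657.92 = 105.43 cm
Ȳ = 1634469.79 / 24657.92 = 66.29 cm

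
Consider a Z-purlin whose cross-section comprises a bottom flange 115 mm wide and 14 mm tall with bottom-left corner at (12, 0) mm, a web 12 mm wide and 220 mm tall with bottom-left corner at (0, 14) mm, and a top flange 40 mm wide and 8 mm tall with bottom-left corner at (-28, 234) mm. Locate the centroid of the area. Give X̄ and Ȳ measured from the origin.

bottom flange: A = 115 × 14 = 1610.00, centroid at (69.50, 7.00).
web: A = 12 × 220 = 2640.00, centroid at (6.00, 124.00).
top flange: A = 40 × 8 = 320.00, centroid at (-8.00, 238.00).
ΣA = 4570.00 mm²
ΣAX̄ = (1610.00)(69.50) + (2640.00)(6.00) + (320.00)(-8.00) = 125175.00 mm³
ΣAȲ = (1610.00)(7.00) + (2640.00)(124.00) + (320.00)(238.00) = 414790.00 mm³
X̄ = 125175.00 / 4570.00 = 27.39 mm
Ȳ = 414790.00 / 4570.00 = 90.76 mm

X̄ = 27.39 mm, Ȳ = 90.76 mm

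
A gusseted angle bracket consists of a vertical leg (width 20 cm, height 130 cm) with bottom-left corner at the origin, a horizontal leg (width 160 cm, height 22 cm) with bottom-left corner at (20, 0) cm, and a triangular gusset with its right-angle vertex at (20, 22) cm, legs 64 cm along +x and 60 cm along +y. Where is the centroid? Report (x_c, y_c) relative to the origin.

x_c = 56.89 cm, y_c = 35.87 cm

Part | A | x̄ᵢ | ȳᵢ | A·x̄ᵢ | A·ȳᵢ
vertical leg | 2600.00 | 10.00 | 65.00 | 26000.00 | 169000.00
horizontal leg | 3520.00 | 100.00 | 11.00 | 352000.00 | 38720.00
gusset | 1920.00 | 41.33 | 42.00 | 79360.00 | 80640.00
Σ | 8040.00 |  |  | 457360.00 | 288360.00
x_c = 457360.00 / 8040.00 = 56.89 cm
y_c = 288360.00 / 8040.00 = 35.87 cm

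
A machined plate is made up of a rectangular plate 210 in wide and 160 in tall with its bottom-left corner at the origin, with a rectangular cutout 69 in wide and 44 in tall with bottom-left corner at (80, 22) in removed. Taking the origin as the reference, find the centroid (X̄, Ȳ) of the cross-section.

plate: A = 210 × 160 = 33600.00, centroid at (105.00, 80.00).
hole: A = −(69 × 44) = -3036.00, centroid at (114.50, 44.00).
ΣA = 30564.00 in², ΣAX̄ = 3180378.00 in³, ΣAȲ = 2554416.00 in³.
X̄ = 3180378.00/30564.00 = 104.06 in; Ȳ = 2554416.00/30564.00 = 83.58 in.

X̄ = 104.06 in, Ȳ = 83.58 in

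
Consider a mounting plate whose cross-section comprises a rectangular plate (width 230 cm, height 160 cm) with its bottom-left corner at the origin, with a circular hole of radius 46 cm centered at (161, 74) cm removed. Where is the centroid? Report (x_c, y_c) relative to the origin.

plate: A = 230 × 160 = 36800.00, centroid at (115.00, 80.00).
hole: A = −π·46² = -6647.61, centroid at (161.00, 74.00).
ΣA = 30152.39 cm², ΣAx_c = 3161734.78 cm³, ΣAy_c = 2452076.86 cm³.
x_c = 3161734.78/30152.39 = 104.86 cm; y_c = 2452076.86/30152.39 = 81.32 cm.

x_c = 104.86 cm, y_c = 81.32 cm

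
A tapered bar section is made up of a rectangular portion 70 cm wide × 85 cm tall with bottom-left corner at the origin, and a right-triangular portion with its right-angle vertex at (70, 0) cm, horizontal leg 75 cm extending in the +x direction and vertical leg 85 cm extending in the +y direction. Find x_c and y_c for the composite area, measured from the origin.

rectangular portion: A = 70 × 85 = 5950.00, centroid at (35.00, 42.50).
triangular portion: A = ½·75·85 = 3187.50, centroid at (95.00, 28.33).
ΣA = 9137.50 cm², ΣAx_c = 511062.50 cm³, ΣAy_c = 343187.50 cm³.
x_c = 511062.50/9137.50 = 55.93 cm; y_c = 343187.50/9137.50 = 37.56 cm.

x_c = 55.93 cm, y_c = 37.56 cm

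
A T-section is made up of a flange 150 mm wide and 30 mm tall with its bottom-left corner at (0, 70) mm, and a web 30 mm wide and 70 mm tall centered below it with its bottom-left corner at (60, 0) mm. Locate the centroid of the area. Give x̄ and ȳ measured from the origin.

x̄ = 75.00 mm, ȳ = 69.09 mm

web: A = 30 × 70 = 2100.00, centroid at (75.00, 35.00).
flange: A = 150 × 30 = 4500.00, centroid at (75.00, 85.00).
ΣA = 6600.00 mm², ΣAx̄ = 495000.00 mm³, ΣAȳ = 456000.00 mm³.
x̄ = 495000.00/6600.00 = 75.00 mm; ȳ = 456000.00/6600.00 = 69.09 mm.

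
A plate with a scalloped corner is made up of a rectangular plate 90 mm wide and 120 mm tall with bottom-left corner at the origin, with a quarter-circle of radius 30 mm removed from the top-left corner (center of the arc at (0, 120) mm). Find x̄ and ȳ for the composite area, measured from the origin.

x̄ = 47.26 mm, ȳ = 56.69 mm

plate: A = 90 × 120 = 10800.00, centroid at (45.00, 60.00).
removed quarter-circle: A = −¼π·30² = -706.86, centroid at (12.73, 107.27).
ΣA = 10093.14 mm²
ΣAx̄ = (10800.00)(45.00) + (-706.86)(12.73) = 477000.00 mm³
ΣAȳ = (10800.00)(60.00) + (-706.86)(107.27) = 572177.00 mm³
x̄ = 477000.00 / 10093.14 = 47.26 mm
ȳ = 572177.00 / 10093.14 = 56.69 mm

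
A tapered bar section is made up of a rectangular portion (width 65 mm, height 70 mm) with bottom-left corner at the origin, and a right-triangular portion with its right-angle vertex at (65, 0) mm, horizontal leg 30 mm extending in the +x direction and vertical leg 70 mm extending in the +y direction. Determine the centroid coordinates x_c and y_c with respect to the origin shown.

x_c = 40.47 mm, y_c = 32.81 mm

rectangular portion: A = 65 × 70 = 4550.00, centroid at (32.50, 35.00).
triangular portion: A = ½·30·70 = 1050.00, centroid at (75.00, 23.33).
ΣA = 5600.00 mm²
ΣAx_c = (4550.00)(32.50) + (1050.00)(75.00) = 226625.00 mm³
ΣAy_c = (4550.00)(35.00) + (1050.00)(23.33) = 183750.00 mm³
x_c = 226625.00 / 5600.00 = 40.47 mm
y_c = 183750.00 / 5600.00 = 32.81 mm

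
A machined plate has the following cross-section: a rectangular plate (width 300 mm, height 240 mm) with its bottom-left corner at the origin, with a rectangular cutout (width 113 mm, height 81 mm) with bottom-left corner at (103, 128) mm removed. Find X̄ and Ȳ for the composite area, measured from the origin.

X̄ = 148.62 mm, Ȳ = 112.94 mm

Part | A | x̄ᵢ | ȳᵢ | A·x̄ᵢ | A·ȳᵢ
plate | 72000.00 | 150.00 | 120.00 | 10800000.00 | 8640000.00
hole | -9153.00 | 159.50 | 168.50 | -1459903.50 | -1542280.50
Σ | 62847.00 |  |  | 9340096.50 | 7097719.50
X̄ = 9340096.50 / 62847.00 = 148.62 mm
Ȳ = 7097719.50 / 62847.00 = 112.94 mm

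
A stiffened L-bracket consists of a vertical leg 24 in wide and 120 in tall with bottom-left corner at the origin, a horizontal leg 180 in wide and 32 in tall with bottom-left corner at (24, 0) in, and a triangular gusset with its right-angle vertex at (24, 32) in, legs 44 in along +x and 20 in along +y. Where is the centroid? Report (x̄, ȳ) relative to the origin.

vertical leg: A = 24 × 120 = 2880.00, centroid at (12.00, 60.00).
horizontal leg: A = 180 × 32 = 5760.00, centroid at (114.00, 16.00).
gusset: A = ½·44·20 = 440.00, centroid at (38.67, 38.67).
ΣA = 9080.00 in², ΣAx̄ = 708213.33 in³, ΣAȳ = 281973.33 in³.
x̄ = 708213.33/9080.00 = 78.00 in; ȳ = 281973.33/9080.00 = 31.05 in.

x̄ = 78.00 in, ȳ = 31.05 in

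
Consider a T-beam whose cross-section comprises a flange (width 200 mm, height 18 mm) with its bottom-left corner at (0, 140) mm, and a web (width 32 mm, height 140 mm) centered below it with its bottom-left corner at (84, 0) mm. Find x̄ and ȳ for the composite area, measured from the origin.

x̄ = 100.00 mm, ȳ = 105.20 mm

web: A = 32 × 140 = 4480.00, centroid at (100.00, 70.00).
flange: A = 200 × 18 = 3600.00, centroid at (100.00, 149.00).
ΣA = 8080.00 mm², ΣAx̄ = 808000.00 mm³, ΣAȳ = 850000.00 mm³.
x̄ = 808000.00/8080.00 = 100.00 mm; ȳ = 850000.00/8080.00 = 105.20 mm.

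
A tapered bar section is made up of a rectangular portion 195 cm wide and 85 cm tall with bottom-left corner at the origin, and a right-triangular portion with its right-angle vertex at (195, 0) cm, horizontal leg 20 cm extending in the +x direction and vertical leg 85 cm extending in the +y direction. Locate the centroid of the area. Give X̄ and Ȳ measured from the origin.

X̄ = 102.58 cm, Ȳ = 41.81 cm

rectangular portion: A = 195 × 85 = 16575.00, centroid at (97.50, 42.50).
triangular portion: A = ½·20·85 = 850.00, centroid at (201.67, 28.33).
ΣA = 17425.00 cm², ΣAX̄ = 1787479.17 cm³, ΣAȲ = 728520.83 cm³.
X̄ = 1787479.17/17425.00 = 102.58 cm; Ȳ = 728520.83/17425.00 = 41.81 cm.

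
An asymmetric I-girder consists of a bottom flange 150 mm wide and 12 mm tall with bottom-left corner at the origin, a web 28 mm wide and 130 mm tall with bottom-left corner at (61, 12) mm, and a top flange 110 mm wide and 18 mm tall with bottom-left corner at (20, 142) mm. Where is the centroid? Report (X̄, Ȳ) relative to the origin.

bottom flange: A = 150 × 12 = 1800.00, centroid at (75.00, 6.00).
web: A = 28 × 130 = 3640.00, centroid at (75.00, 77.00).
top flange: A = 110 × 18 = 1980.00, centroid at (75.00, 151.00).
ΣA = 7420.00 mm²
ΣAX̄ = (1800.00)(75.00) + (3640.00)(75.00) + (1980.00)(75.00) = 556500.00 mm³
ΣAȲ = (1800.00)(6.00) + (3640.00)(77.00) + (1980.00)(151.00) = 590060.00 mm³
X̄ = 556500.00 / 7420.00 = 75.00 mm
Ȳ = 590060.00 / 7420.00 = 79.52 mm

X̄ = 75.00 mm, Ȳ = 79.52 mm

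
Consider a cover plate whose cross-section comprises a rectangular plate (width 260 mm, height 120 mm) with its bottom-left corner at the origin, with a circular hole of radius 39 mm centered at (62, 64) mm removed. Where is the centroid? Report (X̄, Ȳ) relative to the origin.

plate: A = 260 × 120 = 31200.00, centroid at (130.00, 60.00).
hole: A = −π·39² = -4778.36, centroid at (62.00, 64.00).
ΣA = 26421.64 mm², ΣAX̄ = 3759741.53 mm³, ΣAȲ = 1566184.80 mm³.
X̄ = 3759741.53/26421.64 = 142.30 mm; Ȳ = 1566184.80/26421.64 = 59.28 mm.

X̄ = 142.30 mm, Ȳ = 59.28 mm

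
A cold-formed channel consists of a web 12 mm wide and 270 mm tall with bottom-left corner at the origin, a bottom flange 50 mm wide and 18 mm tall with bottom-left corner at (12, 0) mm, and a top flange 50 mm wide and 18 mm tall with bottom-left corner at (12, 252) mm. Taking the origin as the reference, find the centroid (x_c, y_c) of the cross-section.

web: A = 12 × 270 = 3240.00, centroid at (6.00, 135.00).
bottom flange: A = 50 × 18 = 900.00, centroid at (37.00, 9.00).
top flange: A = 50 × 18 = 900.00, centroid at (37.00, 261.00).
ΣA = 5040.00 mm²
ΣAx_c = (3240.00)(6.00) + (900.00)(37.00) + (900.00)(37.00) = 86040.00 mm³
ΣAy_c = (3240.00)(135.00) + (900.00)(9.00) + (900.00)(261.00) = 680400.00 mm³
x_c = 86040.00 / 5040.00 = 17.07 mm
y_c = 680400.00 / 5040.00 = 135.00 mm

x_c = 17.07 mm, y_c = 135.00 mm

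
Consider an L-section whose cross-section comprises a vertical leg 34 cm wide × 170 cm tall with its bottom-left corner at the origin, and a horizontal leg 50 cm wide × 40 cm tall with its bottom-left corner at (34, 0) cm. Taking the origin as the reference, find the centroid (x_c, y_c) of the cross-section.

vertical leg: A = 34 × 170 = 5780.00, centroid at (17.00, 85.00).
horizontal leg: A = 50 × 40 = 2000.00, centroid at (59.00, 20.00).
ΣA = 7780.00 cm²
ΣAx_c = (5780.00)(17.00) + (2000.00)(59.00) = 216260.00 cm³
ΣAy_c = (5780.00)(85.00) + (2000.00)(20.00) = 531300.00 cm³
x_c = 216260.00 / 7780.00 = 27.80 cm
y_c = 531300.00 / 7780.00 = 68.29 cm

x_c = 27.80 cm, y_c = 68.29 cm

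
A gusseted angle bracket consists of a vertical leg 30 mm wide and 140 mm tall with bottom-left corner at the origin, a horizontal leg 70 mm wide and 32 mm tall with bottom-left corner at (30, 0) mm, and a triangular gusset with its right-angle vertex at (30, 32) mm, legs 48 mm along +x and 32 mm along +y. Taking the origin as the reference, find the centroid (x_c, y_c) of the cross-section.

vertical leg: A = 30 × 140 = 4200.00, centroid at (15.00, 70.00).
horizontal leg: A = 70 × 32 = 2240.00, centroid at (65.00, 16.00).
gusset: A = ½·48·32 = 768.00, centroid at (46.00, 42.67).
ΣA = 7208.00 mm²
ΣAx_c = (4200.00)(15.00) + (2240.00)(65.00) + (768.00)(46.00) = 243928.00 mm³
ΣAy_c = (4200.00)(70.00) + (2240.00)(16.00) + (768.00)(42.67) = 362608.00 mm³
x_c = 243928.00 / 7208.00 = 33.84 mm
y_c = 362608.00 / 7208.00 = 50.31 mm

x_c = 33.84 mm, y_c = 50.31 mm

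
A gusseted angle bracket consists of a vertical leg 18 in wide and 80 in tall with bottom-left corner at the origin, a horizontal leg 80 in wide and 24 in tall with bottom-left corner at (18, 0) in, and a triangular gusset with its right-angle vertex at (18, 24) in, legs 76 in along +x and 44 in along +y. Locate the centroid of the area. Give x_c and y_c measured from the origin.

x_c = 39.10 in, y_c = 28.87 in

vertical leg: A = 18 × 80 = 1440.00, centroid at (9.00, 40.00).
horizontal leg: A = 80 × 24 = 1920.00, centroid at (58.00, 12.00).
gusset: A = ½·76·44 = 1672.00, centroid at (43.33, 38.67).
ΣA = 5032.00 in²
ΣAx_c = (1440.00)(9.00) + (1920.00)(58.00) + (1672.00)(43.33) = 196773.33 in³
ΣAy_c = (1440.00)(40.00) + (1920.00)(12.00) + (1672.00)(38.67) = 145290.67 in³
x_c = 196773.33 / 5032.00 = 39.10 in
y_c = 145290.67 / 5032.00 = 28.87 in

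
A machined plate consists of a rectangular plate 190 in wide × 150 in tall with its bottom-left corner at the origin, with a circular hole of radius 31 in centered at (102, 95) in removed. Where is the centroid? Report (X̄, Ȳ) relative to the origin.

X̄ = 94.17 in, Ȳ = 72.63 in

plate: A = 190 × 150 = 28500.00, centroid at (95.00, 75.00).
hole: A = −π·31² = -3019.07, centroid at (102.00, 95.00).
ΣA = 25480.93 in², ΣAX̄ = 2399554.80 in³, ΣAȲ = 1850688.30 in³.
X̄ = 2399554.80/25480.93 = 94.17 in; Ȳ = 1850688.30/25480.93 = 72.63 in.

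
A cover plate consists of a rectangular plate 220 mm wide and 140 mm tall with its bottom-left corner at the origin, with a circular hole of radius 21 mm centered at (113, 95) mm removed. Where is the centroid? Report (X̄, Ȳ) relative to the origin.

Part | A | x̄ᵢ | ȳᵢ | A·x̄ᵢ | A·ȳᵢ
plate | 30800.00 | 110.00 | 70.00 | 3388000.00 | 2156000.00
hole | -1385.44 | 113.00 | 95.00 | -156554.99 | -131617.02
Σ | 29414.56 |  |  | 3231445.01 | 2024382.98
X̄ = 3231445.01 / 29414.56 = 109.86 mm
Ȳ = 2024382.98 / 29414.56 = 68.82 mm

X̄ = 109.86 mm, Ȳ = 68.82 mm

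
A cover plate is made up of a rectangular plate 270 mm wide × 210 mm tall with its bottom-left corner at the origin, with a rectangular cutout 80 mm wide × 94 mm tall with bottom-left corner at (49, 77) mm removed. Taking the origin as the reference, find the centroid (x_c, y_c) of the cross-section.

Part | A | x̄ᵢ | ȳᵢ | A·x̄ᵢ | A·ȳᵢ
plate | 56700.00 | 135.00 | 105.00 | 7654500.00 | 5953500.00
hole | -7520.00 | 89.00 | 124.00 | -669280.00 | -932480.00
Σ | 49180.00 |  |  | 6985220.00 | 5021020.00
x_c = 6985220.00 / 49180.00 = 142.03 mm
y_c = 5021020.00 / 49180.00 = 102.09 mm

x_c = 142.03 mm, y_c = 102.09 mm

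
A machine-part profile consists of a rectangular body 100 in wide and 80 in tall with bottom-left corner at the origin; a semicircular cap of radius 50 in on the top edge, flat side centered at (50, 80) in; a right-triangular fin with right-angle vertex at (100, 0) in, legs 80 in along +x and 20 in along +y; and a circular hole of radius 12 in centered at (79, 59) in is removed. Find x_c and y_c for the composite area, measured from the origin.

x_c = 53.93 in, y_c = 56.71 in

rectangular body: A = 100 × 80 = 8000.00, centroid at (50.00, 40.00).
semicircular top: A = ½π·50² = 3926.99, centroid at (50.00, 101.22).
triangular fin: A = ½·80·20 = 800.00, centroid at (126.67, 6.67).
hole: A = −π·12² = -452.39, centroid at (79.00, 59.00).
ΣA = 12274.60 in², ΣAx_c = 661944.12 in³, ΣAy_c = 696134.96 in³.
x_c = 661944.12/12274.60 = 53.93 in; y_c = 696134.96/12274.60 = 56.71 in.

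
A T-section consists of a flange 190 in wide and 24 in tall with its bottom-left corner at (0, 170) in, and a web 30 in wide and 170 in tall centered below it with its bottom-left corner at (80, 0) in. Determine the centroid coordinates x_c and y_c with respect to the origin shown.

Part | A | x̄ᵢ | ȳᵢ | A·x̄ᵢ | A·ȳᵢ
web | 5100.00 | 95.00 | 85.00 | 484500.00 | 433500.00
flange | 4560.00 | 95.00 | 182.00 | 433200.00 | 829920.00
Σ | 9660.00 |  |  | 917700.00 | 1263420.00
x_c = 917700.00 / 9660.00 = 95.00 in
y_c = 1263420.00 / 9660.00 = 130.79 in

x_c = 95.00 in, y_c = 130.79 in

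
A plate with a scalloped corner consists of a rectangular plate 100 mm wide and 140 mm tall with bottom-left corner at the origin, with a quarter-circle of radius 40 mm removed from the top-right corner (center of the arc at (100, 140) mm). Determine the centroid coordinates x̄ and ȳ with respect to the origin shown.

x̄ = 46.74 mm, ȳ = 64.77 mm

Part | A | x̄ᵢ | ȳᵢ | A·x̄ᵢ | A·ȳᵢ
plate | 14000.00 | 50.00 | 70.00 | 700000.00 | 980000.00
removed quarter-circle | -1256.64 | 83.02 | 123.02 | -104330.37 | -154595.86
Σ | 12743.36 |  |  | 595669.63 | 825404.14
x̄ = 595669.63 / 12743.36 = 46.74 mm
ȳ = 825404.14 / 12743.36 = 64.77 mm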